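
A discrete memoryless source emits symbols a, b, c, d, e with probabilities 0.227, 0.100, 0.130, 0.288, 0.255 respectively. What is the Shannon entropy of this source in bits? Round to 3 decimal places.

H = −Σ pᵢ log₂ pᵢ.
−0.227·log₂(0.227) = 0.4856
−0.100·log₂(0.100) = 0.3322
−0.130·log₂(0.130) = 0.3826
−0.288·log₂(0.288) = 0.5172
−0.255·log₂(0.255) = 0.5027
Sum ≈ 2.2204 → 2.220 bits.

2.220 bits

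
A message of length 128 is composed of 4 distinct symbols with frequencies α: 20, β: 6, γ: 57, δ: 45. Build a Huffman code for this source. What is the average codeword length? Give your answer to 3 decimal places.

1.758 bits/symbol

Probabilities are the counts divided by 128.
Repeatedly combine the two least-probable nodes; the expected code length is the sum of the merged weights.
merge 3/64 + 5/32 → 13/64
merge 13/64 + 45/128 → 71/128
merge 57/128 + 71/128 → 1
L = 13/64 + 71/128 + 1 = 225/128 ≈ 1.758 bits/symbol.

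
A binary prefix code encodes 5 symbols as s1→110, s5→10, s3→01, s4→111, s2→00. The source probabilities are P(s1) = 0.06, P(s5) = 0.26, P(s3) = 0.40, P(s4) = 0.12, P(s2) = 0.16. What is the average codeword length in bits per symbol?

L̄ = Σ pᵢ·ℓᵢ = 0.06·3 + 0.26·2 + 0.40·2 + 0.12·3 + 0.16·2 = 2.18 bits/symbol.

2.18 bits/symbol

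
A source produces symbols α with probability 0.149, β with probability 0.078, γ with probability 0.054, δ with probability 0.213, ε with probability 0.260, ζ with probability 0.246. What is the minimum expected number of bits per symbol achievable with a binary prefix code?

2.413 bits/symbol

Repeatedly combine the two least-probable nodes; the expected code length is the sum of the merged weights.
merge 27/500 + 39/500 → 33/250
merge 33/250 + 149/1000 → 281/1000
merge 213/1000 + 123/500 → 459/1000
merge 13/50 + 281/1000 → 541/1000
merge 459/1000 + 541/1000 → 1
L = 33/250 + 281/1000 + 459/1000 + 541/1000 + 1 = 2413/1000 = 2.413 bits/symbol.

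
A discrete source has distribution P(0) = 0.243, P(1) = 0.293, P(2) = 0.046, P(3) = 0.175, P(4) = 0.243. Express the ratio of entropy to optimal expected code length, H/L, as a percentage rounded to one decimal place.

Entropy H = −Σ p log₂ p ≈ 2.1552 bits.
Huffman merges: 23/500+7/40→221/1000; 221/1000+243/1000→58/125; 243/1000+293/1000→67/125; 58/125+67/125→1. L = 2221/1000 ≈ 2.2210.
Efficiency = H/L = 2.1552/2.2210 = 97.0%.

97.0%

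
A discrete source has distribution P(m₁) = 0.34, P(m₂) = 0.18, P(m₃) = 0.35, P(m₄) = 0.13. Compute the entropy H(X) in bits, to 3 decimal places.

H = −Σ pᵢ log₂ pᵢ.
−0.34·log₂(0.34) = 0.5292
−0.18·log₂(0.18) = 0.4453
−0.35·log₂(0.35) = 0.5301
−0.13·log₂(0.13) = 0.3826
Sum ≈ 1.8872 → 1.887 bits.

1.887 bits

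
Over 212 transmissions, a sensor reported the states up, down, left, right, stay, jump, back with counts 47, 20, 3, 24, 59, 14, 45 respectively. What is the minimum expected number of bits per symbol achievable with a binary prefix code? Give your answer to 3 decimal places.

2.542 bits/symbol

Probabilities are the counts divided by 212.
Repeatedly combine the two least-probable nodes; the expected code length is the sum of the merged weights.
merge 3/212 + 7/106 → 17/212
merge 17/212 + 5/53 → 37/212
merge 6/53 + 37/212 → 61/212
merge 45/212 + 47/212 → 23/53
merge 59/212 + 61/212 → 30/53
merge 23/53 + 30/53 → 1
L = 17/212 + 37/212 + 61/212 + 23/53 + 30/53 + 1 = 539/212 ≈ 2.542 bits/symbol.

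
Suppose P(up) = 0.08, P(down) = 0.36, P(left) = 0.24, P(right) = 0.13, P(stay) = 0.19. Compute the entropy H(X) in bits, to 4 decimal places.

H = −Σ pᵢ log₂ pᵢ.
−0.08·log₂(0.08) = 0.2915
−0.36·log₂(0.36) = 0.5306
−0.24·log₂(0.24) = 0.4941
−0.13·log₂(0.13) = 0.3826
−0.19·log₂(0.19) = 0.4552
Sum ≈ 2.1541 → 2.1541 bits.

2.1541 bits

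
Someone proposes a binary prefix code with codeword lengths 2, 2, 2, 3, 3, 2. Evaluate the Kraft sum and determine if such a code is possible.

1.25; no

With common denominator 2^3 = 8: Σ 2^(−ℓᵢ) = 2/8 + 2/8 + 2/8 + 1/8 + 1/8 + 2/8 = 10/8 = 1.25.
Kraft's inequality requires Σ ≤ 1; here Σ = 1.25 > 1, so no such prefix code exists.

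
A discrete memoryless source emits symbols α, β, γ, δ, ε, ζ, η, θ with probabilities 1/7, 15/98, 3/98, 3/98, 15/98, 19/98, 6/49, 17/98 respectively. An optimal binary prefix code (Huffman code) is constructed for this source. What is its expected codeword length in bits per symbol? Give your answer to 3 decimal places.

Repeatedly combine the two least-probable nodes; the expected code length is the sum of the merged weights.
merge 3/98 + 3/98 → 3/49
merge 3/49 + 6/49 → 9/49
merge 1/7 + 15/98 → 29/98
merge 15/98 + 17/98 → 16/49
merge 9/49 + 19/98 → 37/98
merge 29/98 + 16/49 → 61/98
merge 37/98 + 61/98 → 1
L = 3/49 + 9/49 + 29/98 + 16/49 + 37/98 + 61/98 + 1 = 281/98 ≈ 2.867 bits/symbol.

2.867 bits/symbol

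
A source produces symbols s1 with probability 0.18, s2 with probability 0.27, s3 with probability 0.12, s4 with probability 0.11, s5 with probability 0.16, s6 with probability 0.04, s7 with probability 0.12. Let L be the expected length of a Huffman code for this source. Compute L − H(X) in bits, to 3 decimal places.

0.051 bits

Entropy H = −Σ p log₂ p ≈ 2.6485 bits.
Huffman merges: 1/25+11/100→3/20; 3/25+3/25→6/25; 3/20+4/25→31/100; 9/50+6/25→21/50; 27/100+31/100→29/50; 21/50+29/50→1. L = 27/10 ≈ 2.7000.
L − H = 2.7000 − 2.6485 = 0.051 bits.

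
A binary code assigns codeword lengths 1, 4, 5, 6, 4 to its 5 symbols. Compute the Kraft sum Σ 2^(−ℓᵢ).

With common denominator 2^6 = 64: Σ 2^(−ℓᵢ) = 32/64 + 4/64 + 2/64 + 1/64 + 4/64 = 43/64 = 0.671875.

0.671875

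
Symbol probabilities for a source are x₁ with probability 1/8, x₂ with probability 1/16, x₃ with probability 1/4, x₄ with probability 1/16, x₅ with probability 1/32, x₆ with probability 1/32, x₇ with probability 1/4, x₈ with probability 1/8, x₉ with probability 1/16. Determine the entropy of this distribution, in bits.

Each probability is a power of 1/2, so log₂(1/p) is an integer.
H = Σ p·log₂(1/p) = 1/8·3 + 1/16·4 + 1/4·2 + 1/16·4 + 1/32·5 + 1/32·5 + 1/4·2 + 1/8·3 + 1/16·4 = 2.8125 bits.

2.8125 bits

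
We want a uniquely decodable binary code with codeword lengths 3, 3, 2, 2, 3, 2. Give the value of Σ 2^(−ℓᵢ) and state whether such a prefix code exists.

With common denominator 2^3 = 8: Σ 2^(−ℓᵢ) = 1/8 + 1/8 + 2/8 + 2/8 + 1/8 + 2/8 = 9/8 = 1.125.
Kraft's inequality requires Σ ≤ 1; here Σ = 1.125 > 1, so no such prefix code exists.

1.125; no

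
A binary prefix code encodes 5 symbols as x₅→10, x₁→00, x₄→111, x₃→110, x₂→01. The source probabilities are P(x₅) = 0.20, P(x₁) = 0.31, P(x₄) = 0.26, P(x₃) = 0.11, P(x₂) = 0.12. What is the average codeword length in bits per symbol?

L̄ = Σ pᵢ·ℓᵢ = 0.20·2 + 0.31·2 + 0.26·3 + 0.11·3 + 0.12·2 = 2.37 bits/symbol.

2.37 bits/symbol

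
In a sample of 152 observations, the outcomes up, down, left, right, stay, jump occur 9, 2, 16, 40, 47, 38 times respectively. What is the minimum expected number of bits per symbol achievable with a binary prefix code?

Probabilities are the counts divided by 152.
Repeatedly combine the two least-probable nodes; the expected code length is the sum of the merged weights.
merge 1/76 + 9/152 → 11/152
merge 11/152 + 2/19 → 27/152
merge 27/152 + 1/4 → 65/152
merge 5/19 + 47/152 → 87/152
merge 65/152 + 87/152 → 1
L = 11/152 + 27/152 + 65/152 + 87/152 + 1 = 9/4 = 2.25 bits/symbol.

2.25 bits/symbol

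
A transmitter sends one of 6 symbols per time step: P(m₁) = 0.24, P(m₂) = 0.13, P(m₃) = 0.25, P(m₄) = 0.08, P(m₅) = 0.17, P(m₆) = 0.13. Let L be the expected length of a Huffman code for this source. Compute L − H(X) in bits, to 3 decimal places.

Entropy H = −Σ p log₂ p ≈ 2.4855 bits.
Huffman merges: 2/25+13/100→21/100; 13/100+17/100→3/10; 21/100+6/25→9/20; 1/4+3/10→11/20; 9/20+11/20→1. L = 251/100 ≈ 2.5100.
L − H = 2.5100 − 2.4855 = 0.024 bits.

0.024 bits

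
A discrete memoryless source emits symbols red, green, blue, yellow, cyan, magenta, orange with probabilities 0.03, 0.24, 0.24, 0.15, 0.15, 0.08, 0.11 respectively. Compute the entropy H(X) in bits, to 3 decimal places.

2.603 bits

H = −Σ pᵢ log₂ pᵢ.
−0.03·log₂(0.03) = 0.1518
−0.24·log₂(0.24) = 0.4941
−0.24·log₂(0.24) = 0.4941
−0.15·log₂(0.15) = 0.4105
−0.15·log₂(0.15) = 0.4105
−0.08·log₂(0.08) = 0.2915
−0.11·log₂(0.11) = 0.3503
Sum ≈ 2.6029 → 2.603 bits.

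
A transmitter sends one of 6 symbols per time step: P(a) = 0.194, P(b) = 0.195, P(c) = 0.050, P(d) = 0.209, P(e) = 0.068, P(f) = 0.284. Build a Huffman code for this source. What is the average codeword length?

2.43 bits/symbol

Repeatedly combine the two least-probable nodes; the expected code length is the sum of the merged weights.
merge 1/20 + 17/250 → 59/500
merge 59/500 + 97/500 → 39/125
merge 39/200 + 209/1000 → 101/250
merge 71/250 + 39/125 → 149/250
merge 101/250 + 149/250 → 1
L = 59/500 + 39/125 + 101/250 + 149/250 + 1 = 243/100 = 2.43 bits/symbol.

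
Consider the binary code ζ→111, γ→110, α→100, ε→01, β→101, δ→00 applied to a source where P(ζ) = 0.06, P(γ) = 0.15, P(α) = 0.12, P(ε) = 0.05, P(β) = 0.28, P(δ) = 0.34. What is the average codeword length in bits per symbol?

2.61 bits/symbol

L̄ = Σ pᵢ·ℓᵢ = 0.06·3 + 0.15·3 + 0.12·3 + 0.05·2 + 0.28·3 + 0.34·2 = 2.61 bits/symbol.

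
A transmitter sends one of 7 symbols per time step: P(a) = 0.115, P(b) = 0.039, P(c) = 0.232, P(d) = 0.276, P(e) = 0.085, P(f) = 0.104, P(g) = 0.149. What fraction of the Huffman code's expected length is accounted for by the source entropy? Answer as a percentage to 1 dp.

99.2%

Entropy H = −Σ p log₂ p ≈ 2.5941 bits.
Huffman merges: 39/1000+17/200→31/250; 13/125+23/200→219/1000; 31/250+149/1000→273/1000; 219/1000+29/125→451/1000; 273/1000+69/250→549/1000; 451/1000+549/1000→1. L = 327/125 ≈ 2.6160.
Efficiency = H/L = 2.5941/2.6160 = 99.2%.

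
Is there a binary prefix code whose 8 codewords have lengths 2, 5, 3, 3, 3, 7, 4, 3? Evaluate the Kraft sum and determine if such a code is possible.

With common denominator 2^7 = 128: Σ 2^(−ℓᵢ) = 32/128 + 4/128 + 16/128 + 16/128 + 16/128 + 1/128 + 8/128 + 16/128 = 109/128 = 0.8515625.
Kraft's inequality requires Σ ≤ 1; here Σ = 0.8515625 ≤ 1, so such a prefix code exists.

0.8515625; yes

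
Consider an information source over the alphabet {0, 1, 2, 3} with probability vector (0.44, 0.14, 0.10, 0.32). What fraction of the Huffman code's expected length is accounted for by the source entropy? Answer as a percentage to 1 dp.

Entropy H = −Σ p log₂ p ≈ 1.7765 bits.
Huffman merges: 1/10+7/50→6/25; 6/25+8/25→14/25; 11/25+14/25→1. L = 9/5 ≈ 1.8000.
Efficiency = H/L = 1.7765/1.8000 = 98.7%.

98.7%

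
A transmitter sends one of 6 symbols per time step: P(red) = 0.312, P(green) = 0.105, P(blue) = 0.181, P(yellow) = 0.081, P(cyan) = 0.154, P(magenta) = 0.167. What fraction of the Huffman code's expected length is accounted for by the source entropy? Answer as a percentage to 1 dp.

Entropy H = −Σ p log₂ p ≈ 2.4526 bits.
Huffman merges: 81/1000+21/200→93/500; 77/500+167/1000→321/1000; 181/1000+93/500→367/1000; 39/125+321/1000→633/1000; 367/1000+633/1000→1. L = 2507/1000 ≈ 2.5070.
Efficiency = H/L = 2.4526/2.5070 = 97.8%.

97.8%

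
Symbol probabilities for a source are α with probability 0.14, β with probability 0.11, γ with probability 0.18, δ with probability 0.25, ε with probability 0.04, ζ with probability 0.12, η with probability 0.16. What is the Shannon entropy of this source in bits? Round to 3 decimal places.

2.669 bits

H = −Σ pᵢ log₂ pᵢ.
−0.14·log₂(0.14) = 0.3971
−0.11·log₂(0.11) = 0.3503
−0.18·log₂(0.18) = 0.4453
−0.25·log₂(0.25) = 0.5000
−0.04·log₂(0.04) = 0.1858
−0.12·log₂(0.12) = 0.3671
−0.16·log₂(0.16) = 0.4230
Sum ≈ 2.6685 → 2.669 bits.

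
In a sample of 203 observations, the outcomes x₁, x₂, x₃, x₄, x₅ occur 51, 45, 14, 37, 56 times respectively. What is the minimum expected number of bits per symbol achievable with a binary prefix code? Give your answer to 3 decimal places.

2.251 bits/symbol

Probabilities are the counts divided by 203.
Repeatedly combine the two least-probable nodes; the expected code length is the sum of the merged weights.
merge 2/29 + 37/203 → 51/203
merge 45/203 + 51/203 → 96/203
merge 51/203 + 8/29 → 107/203
merge 96/203 + 107/203 → 1
L = 51/203 + 96/203 + 107/203 + 1 = 457/203 ≈ 2.251 bits/symbol.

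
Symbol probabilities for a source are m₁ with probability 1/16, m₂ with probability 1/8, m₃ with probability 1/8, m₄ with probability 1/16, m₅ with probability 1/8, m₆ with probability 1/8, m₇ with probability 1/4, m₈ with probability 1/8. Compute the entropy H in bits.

Each probability is a power of 1/2, so log₂(1/p) is an integer.
H = Σ p·log₂(1/p) = 1/16·4 + 1/8·3 + 1/8·3 + 1/16·4 + 1/8·3 + 1/8·3 + 1/4·2 + 1/8·3 = 2.875 bits.

2.875 bits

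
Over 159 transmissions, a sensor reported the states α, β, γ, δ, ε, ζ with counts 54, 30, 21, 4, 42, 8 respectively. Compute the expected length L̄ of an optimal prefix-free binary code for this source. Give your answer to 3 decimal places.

Probabilities are the counts divided by 159.
Repeatedly combine the two least-probable nodes; the expected code length is the sum of the merged weights.
merge 4/159 + 8/159 → 4/53
merge 4/53 + 7/53 → 11/53
merge 10/53 + 11/53 → 21/53
merge 14/53 + 18/53 → 32/53
merge 21/53 + 32/53 → 1
L = 4/53 + 11/53 + 21/53 + 32/53 + 1 = 121/53 ≈ 2.283 bits/symbol.

2.283 bits/symbol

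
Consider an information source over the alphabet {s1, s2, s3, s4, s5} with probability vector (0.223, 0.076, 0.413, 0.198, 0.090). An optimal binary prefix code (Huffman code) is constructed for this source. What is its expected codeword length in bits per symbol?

2.117 bits/symbol

Repeatedly combine the two least-probable nodes; the expected code length is the sum of the merged weights.
merge 19/250 + 9/100 → 83/500
merge 83/500 + 99/500 → 91/250
merge 223/1000 + 91/250 → 587/1000
merge 413/1000 + 587/1000 → 1
L = 83/500 + 91/250 + 587/1000 + 1 = 2117/1000 = 2.117 bits/symbol.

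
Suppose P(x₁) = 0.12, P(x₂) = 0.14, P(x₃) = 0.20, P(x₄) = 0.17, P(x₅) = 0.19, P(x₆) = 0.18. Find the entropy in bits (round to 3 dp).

H = −Σ pᵢ log₂ pᵢ.
−0.12·log₂(0.12) = 0.3671
−0.14·log₂(0.14) = 0.3971
−0.20·log₂(0.20) = 0.4644
−0.17·log₂(0.17) = 0.4346
−0.19·log₂(0.19) = 0.4552
−0.18·log₂(0.18) = 0.4453
Sum ≈ 2.5637 → 2.564 bits.

2.564 bits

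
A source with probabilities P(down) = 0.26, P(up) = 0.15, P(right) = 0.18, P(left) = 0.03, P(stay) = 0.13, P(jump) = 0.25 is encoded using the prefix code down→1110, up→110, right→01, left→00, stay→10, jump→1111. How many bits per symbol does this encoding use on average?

3.17 bits/symbol

L̄ = Σ pᵢ·ℓᵢ = 0.26·4 + 0.15·3 + 0.18·2 + 0.03·2 + 0.13·2 + 0.25·4 = 3.17 bits/symbol.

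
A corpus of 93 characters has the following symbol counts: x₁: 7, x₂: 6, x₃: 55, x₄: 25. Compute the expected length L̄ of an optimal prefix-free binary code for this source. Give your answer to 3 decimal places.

1.548 bits/symbol

Probabilities are the counts divided by 93.
Repeatedly combine the two least-probable nodes; the expected code length is the sum of the merged weights.
merge 2/31 + 7/93 → 13/93
merge 13/93 + 25/93 → 38/93
merge 38/93 + 55/93 → 1
L = 13/93 + 38/93 + 1 = 48/31 ≈ 1.548 bits/symbol.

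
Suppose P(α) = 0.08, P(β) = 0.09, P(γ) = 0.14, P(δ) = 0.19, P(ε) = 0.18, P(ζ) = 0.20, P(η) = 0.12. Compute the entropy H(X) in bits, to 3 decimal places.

2.733 bits

H = −Σ pᵢ log₂ pᵢ.
−0.08·log₂(0.08) = 0.2915
−0.09·log₂(0.09) = 0.3127
−0.14·log₂(0.14) = 0.3971
−0.19·log₂(0.19) = 0.4552
−0.18·log₂(0.18) = 0.4453
−0.20·log₂(0.20) = 0.4644
−0.12·log₂(0.12) = 0.3671
Sum ≈ 2.7333 → 2.733 bits.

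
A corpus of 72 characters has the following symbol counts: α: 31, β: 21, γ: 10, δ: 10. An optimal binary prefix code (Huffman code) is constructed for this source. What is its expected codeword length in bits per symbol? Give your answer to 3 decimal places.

1.847 bits/symbol

Probabilities are the counts divided by 72.
Repeatedly combine the two least-probable nodes; the expected code length is the sum of the merged weights.
merge 5/36 + 5/36 → 5/18
merge 5/18 + 7/24 → 41/72
merge 31/72 + 41/72 → 1
L = 5/18 + 41/72 + 1 = 133/72 ≈ 1.847 bits/symbol.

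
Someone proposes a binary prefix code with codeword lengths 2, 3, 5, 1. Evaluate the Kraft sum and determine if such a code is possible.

With common denominator 2^5 = 32: Σ 2^(−ℓᵢ) = 8/32 + 4/32 + 1/32 + 16/32 = 29/32 = 0.90625.
Kraft's inequality requires Σ ≤ 1; here Σ = 0.90625 ≤ 1, so such a prefix code exists.

0.90625; yes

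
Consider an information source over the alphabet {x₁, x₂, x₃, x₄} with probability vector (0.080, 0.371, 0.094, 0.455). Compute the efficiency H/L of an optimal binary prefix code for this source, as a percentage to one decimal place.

Entropy H = −Σ p log₂ p ≈ 1.6598 bits.
Huffman merges: 2/25+47/500→87/500; 87/500+371/1000→109/200; 91/200+109/200→1. L = 1719/1000 ≈ 1.7190.
Efficiency = H/L = 1.6598/1.7190 = 96.6%.

96.6%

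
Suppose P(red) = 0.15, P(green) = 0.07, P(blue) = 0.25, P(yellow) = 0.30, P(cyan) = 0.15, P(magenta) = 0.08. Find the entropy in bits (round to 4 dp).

2.4022 bits

H = −Σ pᵢ log₂ pᵢ.
−0.15·log₂(0.15) = 0.4105
−0.07·log₂(0.07) = 0.2686
−0.25·log₂(0.25) = 0.5000
−0.30·log₂(0.30) = 0.5211
−0.15·log₂(0.15) = 0.4105
−0.08·log₂(0.08) = 0.2915
Sum ≈ 2.4022 → 2.4022 bits.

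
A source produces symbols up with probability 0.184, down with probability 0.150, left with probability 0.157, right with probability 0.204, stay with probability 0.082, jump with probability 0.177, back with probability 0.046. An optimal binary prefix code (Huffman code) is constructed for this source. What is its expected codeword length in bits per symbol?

Repeatedly combine the two least-probable nodes; the expected code length is the sum of the merged weights.
merge 23/500 + 41/500 → 16/125
merge 16/125 + 3/20 → 139/500
merge 157/1000 + 177/1000 → 167/500
merge 23/125 + 51/250 → 97/250
merge 139/500 + 167/500 → 153/250
merge 97/250 + 153/250 → 1
L = 16/125 + 139/500 + 167/500 + 97/250 + 153/250 + 1 = 137/50 = 2.74 bits/symbol.

2.74 bits/symbol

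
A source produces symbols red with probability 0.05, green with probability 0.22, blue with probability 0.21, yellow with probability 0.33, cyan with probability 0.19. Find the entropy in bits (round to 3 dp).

H = −Σ pᵢ log₂ pᵢ.
−0.05·log₂(0.05) = 0.2161
−0.22·log₂(0.22) = 0.4806
−0.21·log₂(0.21) = 0.4728
−0.33·log₂(0.33) = 0.5278
−0.19·log₂(0.19) = 0.4552
Sum ≈ 2.1525 → 2.153 bits.

2.153 bits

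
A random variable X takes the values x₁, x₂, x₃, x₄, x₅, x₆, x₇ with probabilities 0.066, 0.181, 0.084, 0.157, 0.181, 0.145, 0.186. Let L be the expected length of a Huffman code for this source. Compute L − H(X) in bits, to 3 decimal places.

Entropy H = −Σ p log₂ p ≈ 2.7263 bits.
Huffman merges: 33/500+21/250→3/20; 29/200+3/20→59/200; 157/1000+181/1000→169/500; 181/1000+93/500→367/1000; 59/200+169/500→633/1000; 367/1000+633/1000→1. L = 2783/1000 ≈ 2.7830.
L − H = 2.7830 − 2.7263 = 0.057 bits.

0.057 bits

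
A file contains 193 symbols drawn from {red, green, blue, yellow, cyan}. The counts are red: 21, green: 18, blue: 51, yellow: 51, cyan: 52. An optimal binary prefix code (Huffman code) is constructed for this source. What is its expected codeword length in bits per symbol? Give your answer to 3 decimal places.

Probabilities are the counts divided by 193.
Repeatedly combine the two least-probable nodes; the expected code length is the sum of the merged weights.
merge 18/193 + 21/193 → 39/193
merge 39/193 + 51/193 → 90/193
merge 51/193 + 52/193 → 103/193
merge 90/193 + 103/193 → 1
L = 39/193 + 90/193 + 103/193 + 1 = 425/193 ≈ 2.202 bits/symbol.

2.202 bits/symbol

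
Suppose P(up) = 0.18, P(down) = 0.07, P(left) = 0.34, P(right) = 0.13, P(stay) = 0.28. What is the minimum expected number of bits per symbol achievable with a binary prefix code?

2.2 bits/symbol

Repeatedly combine the two least-probable nodes; the expected code length is the sum of the merged weights.
merge 7/100 + 13/100 → 1/5
merge 9/50 + 1/5 → 19/50
merge 7/25 + 17/50 → 31/50
merge 19/50 + 31/50 → 1
L = 1/5 + 19/50 + 31/50 + 1 = 11/5 = 2.2 bits/symbol.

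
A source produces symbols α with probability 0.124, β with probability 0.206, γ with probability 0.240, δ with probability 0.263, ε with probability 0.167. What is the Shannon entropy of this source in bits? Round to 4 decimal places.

2.2751 bits

H = −Σ pᵢ log₂ pᵢ.
−0.124·log₂(0.124) = 0.3734
−0.206·log₂(0.206) = 0.4695
−0.240·log₂(0.240) = 0.4941
−0.263·log₂(0.263) = 0.5068
−0.167·log₂(0.167) = 0.4312
Sum ≈ 2.2751 → 2.2751 bits.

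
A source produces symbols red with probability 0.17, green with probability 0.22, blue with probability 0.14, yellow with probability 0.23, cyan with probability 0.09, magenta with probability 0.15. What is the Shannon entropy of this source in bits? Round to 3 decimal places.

2.523 bits

H = −Σ pᵢ log₂ pᵢ.
−0.17·log₂(0.17) = 0.4346
−0.22·log₂(0.22) = 0.4806
−0.14·log₂(0.14) = 0.3971
−0.23·log₂(0.23) = 0.4877
−0.09·log₂(0.09) = 0.3127
−0.15·log₂(0.15) = 0.4105
Sum ≈ 2.5231 → 2.523 bits.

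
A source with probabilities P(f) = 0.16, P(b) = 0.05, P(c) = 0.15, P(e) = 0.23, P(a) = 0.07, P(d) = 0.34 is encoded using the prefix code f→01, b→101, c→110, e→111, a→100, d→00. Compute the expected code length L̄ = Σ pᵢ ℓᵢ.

L̄ = Σ pᵢ·ℓᵢ = 0.16·2 + 0.05·3 + 0.15·3 + 0.23·3 + 0.07·3 + 0.34·2 = 2.5 bits/symbol.

2.5 bits/symbol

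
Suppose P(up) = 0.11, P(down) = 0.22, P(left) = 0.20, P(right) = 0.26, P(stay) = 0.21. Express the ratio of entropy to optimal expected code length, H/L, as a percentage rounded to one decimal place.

Entropy H = −Σ p log₂ p ≈ 2.2734 bits.
Huffman merges: 11/100+1/5→31/100; 21/100+11/50→43/100; 13/50+31/100→57/100; 43/100+57/100→1. L = 231/100 ≈ 2.3100.
Efficiency = H/L = 2.2734/2.3100 = 98.4%.

98.4%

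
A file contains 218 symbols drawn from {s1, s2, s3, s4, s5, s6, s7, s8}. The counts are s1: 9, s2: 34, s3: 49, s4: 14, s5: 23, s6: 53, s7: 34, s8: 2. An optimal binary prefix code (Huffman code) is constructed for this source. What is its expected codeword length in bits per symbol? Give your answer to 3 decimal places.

2.697 bits/symbol

Probabilities are the counts divided by 218.
Repeatedly combine the two least-probable nodes; the expected code length is the sum of the merged weights.
merge 1/109 + 9/218 → 11/218
merge 11/218 + 7/109 → 25/218
merge 23/218 + 25/218 → 24/109
merge 17/109 + 17/109 → 34/109
merge 24/109 + 49/218 → 97/218
merge 53/218 + 34/109 → 121/218
merge 97/218 + 121/218 → 1
L = 11/218 + 25/218 + 24/109 + 34/109 + 97/218 + 121/218 + 1 = 294/109 ≈ 2.697 bits/symbol.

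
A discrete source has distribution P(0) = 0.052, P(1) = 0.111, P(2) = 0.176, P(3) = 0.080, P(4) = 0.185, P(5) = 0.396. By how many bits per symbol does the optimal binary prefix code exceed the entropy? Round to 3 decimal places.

0.054 bits

Entropy H = −Σ p log₂ p ≈ 2.2860 bits.
Huffman merges: 13/250+2/25→33/250; 111/1000+33/250→243/1000; 22/125+37/200→361/1000; 243/1000+361/1000→151/250; 99/250+151/250→1. L = 117/50 ≈ 2.3400.
L − H = 2.3400 − 2.2860 = 0.054 bits.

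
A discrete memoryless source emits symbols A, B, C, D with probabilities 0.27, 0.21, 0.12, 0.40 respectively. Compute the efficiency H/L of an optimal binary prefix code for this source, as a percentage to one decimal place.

97.3%

Entropy H = −Σ p log₂ p ≈ 1.8787 bits.
Huffman merges: 3/25+21/100→33/100; 27/100+33/100→3/5; 2/5+3/5→1. L = 193/100 ≈ 1.9300.
Efficiency = H/L = 1.8787/1.9300 = 97.3%.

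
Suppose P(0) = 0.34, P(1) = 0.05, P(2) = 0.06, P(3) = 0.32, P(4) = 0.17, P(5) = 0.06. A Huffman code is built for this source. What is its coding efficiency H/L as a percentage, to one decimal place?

Entropy H = −Σ p log₂ p ≈ 2.1930 bits.
Huffman merges: 1/20+3/50→11/100; 3/50+11/100→17/100; 17/100+17/100→17/50; 8/25+17/50→33/50; 17/50+33/50→1. L = 57/25 ≈ 2.2800.
Efficiency = H/L = 2.1930/2.2800 = 96.2%.

96.2%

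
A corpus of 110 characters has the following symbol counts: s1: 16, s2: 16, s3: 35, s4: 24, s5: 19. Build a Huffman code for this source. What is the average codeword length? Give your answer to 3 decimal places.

2.291 bits/symbol

Probabilities are the counts divided by 110.
Repeatedly combine the two least-probable nodes; the expected code length is the sum of the merged weights.
merge 8/55 + 8/55 → 16/55
merge 19/110 + 12/55 → 43/110
merge 16/55 + 7/22 → 67/110
merge 43/110 + 67/110 → 1
L = 16/55 + 43/110 + 67/110 + 1 = 126/55 ≈ 2.291 bits/symbol.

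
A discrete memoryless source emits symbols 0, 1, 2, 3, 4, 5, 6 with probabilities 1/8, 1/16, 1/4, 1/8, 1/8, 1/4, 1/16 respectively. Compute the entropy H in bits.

Each probability is a power of 1/2, so log₂(1/p) is an integer.
H = Σ p·log₂(1/p) = 1/8·3 + 1/16·4 + 1/4·2 + 1/8·3 + 1/8·3 + 1/4·2 + 1/16·4 = 2.625 bits.

2.625 bits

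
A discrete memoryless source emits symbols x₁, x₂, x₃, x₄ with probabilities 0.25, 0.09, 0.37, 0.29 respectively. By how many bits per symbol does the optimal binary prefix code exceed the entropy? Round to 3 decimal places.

Entropy H = −Σ p log₂ p ≈ 1.8613 bits.
Huffman merges: 9/100+1/4→17/50; 29/100+17/50→63/100; 37/100+63/100→1. L = 197/100 ≈ 1.9700.
L − H = 1.9700 − 1.8613 = 0.109 bits.

0.109 bits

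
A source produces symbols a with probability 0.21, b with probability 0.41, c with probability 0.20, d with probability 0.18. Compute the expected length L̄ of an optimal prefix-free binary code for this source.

1.97 bits/symbol

Repeatedly combine the two least-probable nodes; the expected code length is the sum of the merged weights.
merge 9/50 + 1/5 → 19/50
merge 21/100 + 19/50 → 59/100
merge 41/100 + 59/100 → 1
L = 19/50 + 59/100 + 1 = 197/100 = 1.97 bits/symbol.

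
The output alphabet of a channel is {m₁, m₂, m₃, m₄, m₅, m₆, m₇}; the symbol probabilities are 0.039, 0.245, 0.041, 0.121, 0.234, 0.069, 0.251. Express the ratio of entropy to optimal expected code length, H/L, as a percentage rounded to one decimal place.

Entropy H = −Σ p log₂ p ≈ 2.4943 bits.
Huffman merges: 39/1000+41/1000→2/25; 69/1000+2/25→149/1000; 121/1000+149/1000→27/100; 117/500+49/200→479/1000; 251/1000+27/100→521/1000; 479/1000+521/1000→1. L = 2499/1000 ≈ 2.4990.
Efficiency = H/L = 2.4943/2.4990 = 99.8%.

99.8%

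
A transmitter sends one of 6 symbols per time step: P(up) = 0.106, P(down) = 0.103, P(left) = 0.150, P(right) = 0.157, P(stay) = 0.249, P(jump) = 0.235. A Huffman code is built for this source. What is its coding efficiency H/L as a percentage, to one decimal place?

Entropy H = −Σ p log₂ p ≈ 2.5013 bits.
Huffman merges: 103/1000+53/500→209/1000; 3/20+157/1000→307/1000; 209/1000+47/200→111/250; 249/1000+307/1000→139/250; 111/250+139/250→1. L = 629/250 ≈ 2.5160.
Efficiency = H/L = 2.5013/2.5160 = 99.4%.

99.4%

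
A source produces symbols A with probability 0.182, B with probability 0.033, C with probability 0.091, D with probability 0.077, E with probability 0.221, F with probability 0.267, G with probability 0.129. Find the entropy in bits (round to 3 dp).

2.580 bits

H = −Σ pᵢ log₂ pᵢ.
−0.182·log₂(0.182) = 0.4474
−0.033·log₂(0.033) = 0.1624
−0.091·log₂(0.091) = 0.3147
−0.077·log₂(0.077) = 0.2848
−0.221·log₂(0.221) = 0.4813
−0.267·log₂(0.267) = 0.5087
−0.129·log₂(0.129) = 0.3811
Sum ≈ 2.5804 → 2.580 bits.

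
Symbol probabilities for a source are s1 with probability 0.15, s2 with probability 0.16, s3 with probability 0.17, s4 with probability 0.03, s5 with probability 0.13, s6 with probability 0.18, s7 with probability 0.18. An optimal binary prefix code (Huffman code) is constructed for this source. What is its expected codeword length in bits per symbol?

2.8 bits/symbol

Repeatedly combine the two least-probable nodes; the expected code length is the sum of the merged weights.
merge 3/100 + 13/100 → 4/25
merge 3/20 + 4/25 → 31/100
merge 4/25 + 17/100 → 33/100
merge 9/50 + 9/50 → 9/25
merge 31/100 + 33/100 → 16/25
merge 9/25 + 16/25 → 1
L = 4/25 + 31/100 + 33/100 + 9/25 + 16/25 + 1 = 14/5 = 2.8 bits/symbol.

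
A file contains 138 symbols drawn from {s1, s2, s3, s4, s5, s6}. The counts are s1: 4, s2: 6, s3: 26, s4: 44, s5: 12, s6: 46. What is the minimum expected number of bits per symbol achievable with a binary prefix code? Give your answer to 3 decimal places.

Probabilities are the counts divided by 138.
Repeatedly combine the two least-probable nodes; the expected code length is the sum of the merged weights.
merge 2/69 + 1/23 → 5/69
merge 5/69 + 2/23 → 11/69
merge 11/69 + 13/69 → 8/23
merge 22/69 + 1/3 → 15/23
merge 8/23 + 15/23 → 1
L = 5/69 + 11/69 + 8/23 + 15/23 + 1 = 154/69 ≈ 2.232 bits/symbol.

2.232 bits/symbol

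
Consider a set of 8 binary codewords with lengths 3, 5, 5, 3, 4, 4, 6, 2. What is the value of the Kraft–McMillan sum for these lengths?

0.703125

With common denominator 2^6 = 64: Σ 2^(−ℓᵢ) = 8/64 + 2/64 + 2/64 + 8/64 + 4/64 + 4/64 + 1/64 + 16/64 = 45/64 = 0.703125.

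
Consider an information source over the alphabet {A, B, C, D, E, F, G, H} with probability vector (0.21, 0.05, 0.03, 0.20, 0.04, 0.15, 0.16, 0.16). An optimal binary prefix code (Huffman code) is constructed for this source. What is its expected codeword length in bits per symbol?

Repeatedly combine the two least-probable nodes; the expected code length is the sum of the merged weights.
merge 3/100 + 1/25 → 7/100
merge 1/20 + 7/100 → 3/25
merge 3/25 + 3/20 → 27/100
merge 4/25 + 4/25 → 8/25
merge 1/5 + 21/100 → 41/100
merge 27/100 + 8/25 → 59/100
merge 41/100 + 59/100 → 1
L = 7/100 + 3/25 + 27/100 + 8/25 + 41/100 + 59/100 + 1 = 139/50 = 2.78 bits/symbol.

2.78 bits/symbol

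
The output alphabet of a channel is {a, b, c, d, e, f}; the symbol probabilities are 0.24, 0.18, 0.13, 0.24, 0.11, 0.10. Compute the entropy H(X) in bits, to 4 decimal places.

H = −Σ pᵢ log₂ pᵢ.
−0.24·log₂(0.24) = 0.4941
−0.18·log₂(0.18) = 0.4453
−0.13·log₂(0.13) = 0.3826
−0.24·log₂(0.24) = 0.4941
−0.11·log₂(0.11) = 0.3503
−0.10·log₂(0.10) = 0.3322
Sum ≈ 2.4987 → 2.4987 bits.

2.4987 bits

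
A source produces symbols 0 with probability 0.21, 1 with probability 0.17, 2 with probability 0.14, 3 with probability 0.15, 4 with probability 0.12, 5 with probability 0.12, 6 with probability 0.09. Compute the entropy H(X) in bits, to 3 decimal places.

H = −Σ pᵢ log₂ pᵢ.
−0.21·log₂(0.21) = 0.4728
−0.17·log₂(0.17) = 0.4346
−0.14·log₂(0.14) = 0.3971
−0.15·log₂(0.15) = 0.4105
−0.12·log₂(0.12) = 0.3671
−0.12·log₂(0.12) = 0.3671
−0.09·log₂(0.09) = 0.3127
Sum ≈ 2.7619 → 2.762 bits.

2.762 bits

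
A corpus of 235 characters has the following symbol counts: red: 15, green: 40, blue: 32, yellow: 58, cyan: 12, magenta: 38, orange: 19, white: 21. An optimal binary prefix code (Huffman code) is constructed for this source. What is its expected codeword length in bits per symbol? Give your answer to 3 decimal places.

2.868 bits/symbol

Probabilities are the counts divided by 235.
Repeatedly combine the two least-probable nodes; the expected code length is the sum of the merged weights.
merge 12/235 + 3/47 → 27/235
merge 19/235 + 21/235 → 8/47
merge 27/235 + 32/235 → 59/235
merge 38/235 + 8/47 → 78/235
merge 8/47 + 58/235 → 98/235
merge 59/235 + 78/235 → 137/235
merge 98/235 + 137/235 → 1
L = 27/235 + 8/47 + 59/235 + 78/235 + 98/235 + 137/235 + 1 = 674/235 ≈ 2.868 bits/symbol.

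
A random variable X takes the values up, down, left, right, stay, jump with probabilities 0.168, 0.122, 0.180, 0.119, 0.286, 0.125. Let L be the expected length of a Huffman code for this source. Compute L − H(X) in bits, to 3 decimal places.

Entropy H = −Σ p log₂ p ≈ 2.5049 bits.
Huffman merges: 119/1000+61/500→241/1000; 1/8+21/125→293/1000; 9/50+241/1000→421/1000; 143/500+293/1000→579/1000; 421/1000+579/1000→1. L = 1267/500 ≈ 2.5340.
L − H = 2.5340 − 2.5049 = 0.029 bits.

0.029 bits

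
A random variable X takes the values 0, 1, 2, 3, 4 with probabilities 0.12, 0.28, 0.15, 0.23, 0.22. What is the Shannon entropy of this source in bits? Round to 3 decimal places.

H = −Σ pᵢ log₂ pᵢ.
−0.12·log₂(0.12) = 0.3671
−0.28·log₂(0.28) = 0.5142
−0.15·log₂(0.15) = 0.4105
−0.23·log₂(0.23) = 0.4877
−0.22·log₂(0.22) = 0.4806
Sum ≈ 2.2601 → 2.260 bits.

2.260 bits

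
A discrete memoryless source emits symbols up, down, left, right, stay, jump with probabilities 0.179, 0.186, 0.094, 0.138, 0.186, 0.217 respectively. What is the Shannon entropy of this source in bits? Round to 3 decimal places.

2.540 bits

H = −Σ pᵢ log₂ pᵢ.
−0.179·log₂(0.179) = 0.4443
−0.186·log₂(0.186) = 0.4514
−0.094·log₂(0.094) = 0.3207
−0.138·log₂(0.138) = 0.3943
−0.186·log₂(0.186) = 0.4514
−0.217·log₂(0.217) = 0.4783
Sum ≈ 2.5402 → 2.540 bits.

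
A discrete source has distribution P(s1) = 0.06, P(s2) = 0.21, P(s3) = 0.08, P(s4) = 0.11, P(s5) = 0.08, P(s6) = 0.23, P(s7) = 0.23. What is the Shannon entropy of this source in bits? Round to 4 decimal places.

H = −Σ pᵢ log₂ pᵢ.
−0.06·log₂(0.06) = 0.2435
−0.21·log₂(0.21) = 0.4728
−0.08·log₂(0.08) = 0.2915
−0.11·log₂(0.11) = 0.3503
−0.08·log₂(0.08) = 0.2915
−0.23·log₂(0.23) = 0.4877
−0.23·log₂(0.23) = 0.4877
Sum ≈ 2.6250 → 2.6250 bits.

2.6250 bits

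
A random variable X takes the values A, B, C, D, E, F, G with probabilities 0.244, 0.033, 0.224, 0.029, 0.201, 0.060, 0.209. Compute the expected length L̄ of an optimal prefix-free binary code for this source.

Repeatedly combine the two least-probable nodes; the expected code length is the sum of the merged weights.
merge 29/1000 + 33/1000 → 31/500
merge 3/50 + 31/500 → 61/500
merge 61/500 + 201/1000 → 323/1000
merge 209/1000 + 28/125 → 433/1000
merge 61/250 + 323/1000 → 567/1000
merge 433/1000 + 567/1000 → 1
L = 31/500 + 61/500 + 323/1000 + 433/1000 + 567/1000 + 1 = 2507/1000 = 2.507 bits/symbol.

2.507 bits/symbol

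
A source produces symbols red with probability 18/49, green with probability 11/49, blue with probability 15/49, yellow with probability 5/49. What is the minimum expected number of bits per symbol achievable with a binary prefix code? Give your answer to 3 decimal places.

1.959 bits/symbol

Repeatedly combine the two least-probable nodes; the expected code length is the sum of the merged weights.
merge 5/49 + 11/49 → 16/49
merge 15/49 + 16/49 → 31/49
merge 18/49 + 31/49 → 1
L = 16/49 + 31/49 + 1 = 96/49 ≈ 1.959 bits/symbol.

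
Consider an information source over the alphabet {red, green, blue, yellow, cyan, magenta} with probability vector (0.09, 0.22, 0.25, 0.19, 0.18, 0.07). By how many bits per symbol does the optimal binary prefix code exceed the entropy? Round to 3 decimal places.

Entropy H = −Σ p log₂ p ≈ 2.4623 bits.
Huffman merges: 7/100+9/100→4/25; 4/25+9/50→17/50; 19/100+11/50→41/100; 1/4+17/50→59/100; 41/100+59/100→1. L = 5/2 ≈ 2.5000.
L − H = 2.5000 − 2.4623 = 0.038 bits.

0.038 bits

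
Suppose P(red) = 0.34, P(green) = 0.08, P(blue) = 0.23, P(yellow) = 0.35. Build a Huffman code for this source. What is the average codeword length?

1.96 bits/symbol

Repeatedly combine the two least-probable nodes; the expected code length is the sum of the merged weights.
merge 2/25 + 23/100 → 31/100
merge 31/100 + 17/50 → 13/20
merge 7/20 + 13/20 → 1
L = 31/100 + 13/20 + 1 = 49/25 = 1.96 bits/symbol.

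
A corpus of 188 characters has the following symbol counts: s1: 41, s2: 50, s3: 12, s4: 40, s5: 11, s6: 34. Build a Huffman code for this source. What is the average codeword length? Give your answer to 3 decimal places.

Probabilities are the counts divided by 188.
Repeatedly combine the two least-probable nodes; the expected code length is the sum of the merged weights.
merge 11/188 + 3/47 → 23/188
merge 23/188 + 17/94 → 57/188
merge 10/47 + 41/188 → 81/188
merge 25/94 + 57/188 → 107/188
merge 81/188 + 107/188 → 1
L = 23/188 + 57/188 + 81/188 + 107/188 + 1 = 114/47 ≈ 2.426 bits/symbol.

2.426 bits/symbol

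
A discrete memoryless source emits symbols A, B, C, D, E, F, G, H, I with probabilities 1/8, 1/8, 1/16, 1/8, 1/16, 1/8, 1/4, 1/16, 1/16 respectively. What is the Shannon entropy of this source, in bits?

Each probability is a power of 1/2, so log₂(1/p) is an integer.
H = Σ p·log₂(1/p) = 1/8·3 + 1/8·3 + 1/16·4 + 1/8·3 + 1/16·4 + 1/8·3 + 1/4·2 + 1/16·4 + 1/16·4 = 3 bits.

3 bits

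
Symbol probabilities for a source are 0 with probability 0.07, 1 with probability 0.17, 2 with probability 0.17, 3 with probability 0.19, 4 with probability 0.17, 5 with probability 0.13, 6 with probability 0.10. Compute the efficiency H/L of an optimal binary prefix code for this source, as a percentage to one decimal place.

97.6%

Entropy H = −Σ p log₂ p ≈ 2.7424 bits.
Huffman merges: 7/100+1/10→17/100; 13/100+17/100→3/10; 17/100+17/100→17/50; 17/100+19/100→9/25; 3/10+17/50→16/25; 9/25+16/25→1. L = 281/100 ≈ 2.8100.
Efficiency = H/L = 2.7424/2.8100 = 97.6%.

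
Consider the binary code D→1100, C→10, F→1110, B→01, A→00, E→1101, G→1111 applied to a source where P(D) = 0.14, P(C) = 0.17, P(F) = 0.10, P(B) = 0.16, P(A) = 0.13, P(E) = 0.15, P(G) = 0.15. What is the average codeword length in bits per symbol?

3.08 bits/symbol

L̄ = Σ pᵢ·ℓᵢ = 0.14·4 + 0.17·2 + 0.10·4 + 0.16·2 + 0.13·2 + 0.15·4 + 0.15·4 = 3.08 bits/symbol.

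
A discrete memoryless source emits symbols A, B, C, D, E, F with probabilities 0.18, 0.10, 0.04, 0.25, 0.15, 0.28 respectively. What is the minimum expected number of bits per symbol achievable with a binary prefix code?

2.43 bits/symbol

Repeatedly combine the two least-probable nodes; the expected code length is the sum of the merged weights.
merge 1/25 + 1/10 → 7/50
merge 7/50 + 3/20 → 29/100
merge 9/50 + 1/4 → 43/100
merge 7/25 + 29/100 → 57/100
merge 43/100 + 57/100 → 1
L = 7/50 + 29/100 + 43/100 + 57/100 + 1 = 243/100 = 2.43 bits/symbol.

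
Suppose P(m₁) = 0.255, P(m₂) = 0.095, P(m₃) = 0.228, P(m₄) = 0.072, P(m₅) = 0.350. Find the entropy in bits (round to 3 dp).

2.115 bits

H = −Σ pᵢ log₂ pᵢ.
−0.255·log₂(0.255) = 0.5027
−0.095·log₂(0.095) = 0.3226
−0.228·log₂(0.228) = 0.4863
−0.072·log₂(0.072) = 0.2733
−0.350·log₂(0.350) = 0.5301
Sum ≈ 2.1150 → 2.115 bits.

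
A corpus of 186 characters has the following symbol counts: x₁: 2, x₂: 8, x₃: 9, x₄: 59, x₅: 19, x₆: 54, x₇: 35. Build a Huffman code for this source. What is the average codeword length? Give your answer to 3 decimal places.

2.360 bits/symbol

Probabilities are the counts divided by 186.
Repeatedly combine the two least-probable nodes; the expected code length is the sum of the merged weights.
merge 1/93 + 4/93 → 5/93
merge 3/62 + 5/93 → 19/186
merge 19/186 + 19/186 → 19/93
merge 35/186 + 19/93 → 73/186
merge 9/31 + 59/186 → 113/186
merge 73/186 + 113/186 → 1
L = 5/93 + 19/186 + 19/93 + 73/186 + 113/186 + 1 = 439/186 ≈ 2.360 bits/symbol.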